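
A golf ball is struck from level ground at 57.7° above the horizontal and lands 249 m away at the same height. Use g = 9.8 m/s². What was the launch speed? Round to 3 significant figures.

52.0 m/s

On level ground, R = v₀² sin(2θ) / g, so v₀ = √(R g / sin 2θ).
sin(2 × 57.7°) = 0.9033.
v₀ = √(249 × 9.8 / 0.9033) = √2701 = 52.0 m/s.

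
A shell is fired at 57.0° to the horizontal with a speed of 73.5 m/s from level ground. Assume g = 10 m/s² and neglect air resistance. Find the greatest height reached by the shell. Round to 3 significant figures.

190 m

Vertical component of launch velocity: v_y = 73.5 sin 57.0° = 61.64 m/s.
At the highest point the vertical velocity is zero, so v_y² = 2 g h_max.
h_max = (61.64)² / (2 × 10) = 3799 / 20.00 = 190 m.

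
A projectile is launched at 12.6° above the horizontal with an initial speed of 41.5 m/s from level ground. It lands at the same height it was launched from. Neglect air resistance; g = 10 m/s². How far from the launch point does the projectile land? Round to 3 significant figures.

For level ground, R = v₀² sin(2θ) / g.
sin(2 × 12.6°) = sin 25.20° = 0.4258.
R = (41.5)² × 0.4258 / 10 = 73.3 m.

73.3 m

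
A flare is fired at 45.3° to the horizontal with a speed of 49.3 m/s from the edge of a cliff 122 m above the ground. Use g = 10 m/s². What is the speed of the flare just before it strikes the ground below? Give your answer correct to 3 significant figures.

69.8 m/s

v_x = 49.3 cos 45.3° = 34.68 m/s is unchanged throughout.
For the vertical component, v_y² = v_y0² + 2 g h = (35.04)² + 2×10×122 = 3668, so |v_y| = 60.56 m/s.
Impact speed = √(v_x² + v_y²) = √(1203 + 3668) = 69.8 m/s.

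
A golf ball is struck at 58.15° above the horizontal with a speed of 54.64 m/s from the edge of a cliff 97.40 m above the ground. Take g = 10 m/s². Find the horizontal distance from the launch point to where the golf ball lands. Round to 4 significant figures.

318.5 m

Components: v_x = 54.64 cos 58.15° = 28.833 m/s, v_y = 54.64 sin 58.15° = 46.413 m/s.
Vertical: 0 = 97.40 + 46.413 t − ½(10) t² ⇒ 5.000 t² − 46.413 t − 97.40 = 0.
t = [46.413 + √(2154.2 + 1948.0)] / 10.00 = 11.046 s.
Horizontal: R = v_x · t = 28.833 × 11.046 = 318.5 m.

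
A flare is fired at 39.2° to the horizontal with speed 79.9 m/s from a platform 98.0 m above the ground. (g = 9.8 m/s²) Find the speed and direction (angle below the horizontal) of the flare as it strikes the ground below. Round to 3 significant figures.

91.1 m/s at 47.2° below the horizontal

v_x = 79.9 cos 39.2° = 61.92 m/s (constant).
|v_y| at impact = √((50.50)² + 2×9.8×98.0) = 66.87 m/s.
Speed = √(61.92² + 66.87²) = 91.1 m/s; angle = arctan(66.87/61.92) = 47.2° below horizontal.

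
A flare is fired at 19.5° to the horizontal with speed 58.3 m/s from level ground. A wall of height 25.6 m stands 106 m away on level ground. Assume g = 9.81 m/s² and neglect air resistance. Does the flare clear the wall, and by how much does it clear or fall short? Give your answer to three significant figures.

v_x = 58.3 cos 19.5° = 54.96 m/s; v_y0 = 58.3 sin 19.5° = 19.46 m/s.
Time to reach the wall: t = 106 / 54.96 = 1.929 s.
Height at that point: y = 19.46×1.929 − 4.905×1.929² = 19.29 m.
That is 25.6 − 19.29 = 6.31 m below the top of the wall, so the flare does not clear it.

No — it falls 6.31 m short of clearing the wall.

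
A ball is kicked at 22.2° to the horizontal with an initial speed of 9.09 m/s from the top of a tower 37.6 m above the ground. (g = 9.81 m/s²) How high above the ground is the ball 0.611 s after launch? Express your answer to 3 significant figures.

37.9 m

v_y0 = 9.09 sin 22.2° = 3.435 m/s.
y(t) = 37.6 + v_y0 t − ½ g t² = 37.6 + 3.435×0.611 − ½×9.81×0.611² = 37.9 m.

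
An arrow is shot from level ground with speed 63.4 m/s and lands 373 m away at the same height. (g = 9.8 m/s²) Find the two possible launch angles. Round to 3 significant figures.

Level-ground range: R = v₀² sin(2θ)/g ⇒ sin 2θ = R g / v₀² = 373×9.8/63.4² = 0.9094.
2θ = arcsin(0.9094) = 65.42° or 180° − 65.42° = 114.58°.
So θ = 32.7° or θ = 57.3°.

32.7° and 57.3°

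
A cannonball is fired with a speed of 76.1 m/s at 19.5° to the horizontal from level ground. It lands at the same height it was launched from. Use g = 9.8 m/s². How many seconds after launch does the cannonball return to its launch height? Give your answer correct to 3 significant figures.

Vertical component: v_y = 76.1 sin 19.5° = 25.40 m/s.
For a projectile landing at launch height, time of flight is t = 2 v_y / g = 2 × 25.40 / 9.8 = 5.18 s.

5.18 s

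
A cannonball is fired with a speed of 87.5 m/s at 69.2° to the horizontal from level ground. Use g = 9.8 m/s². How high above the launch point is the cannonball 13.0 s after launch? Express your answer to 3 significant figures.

v_y0 = 87.5 sin 69.2° = 81.80 m/s.
y(t) = v_y0 t − ½ g t² = 81.80×13.0 − 4.900×13.0² = 235 m.

235 m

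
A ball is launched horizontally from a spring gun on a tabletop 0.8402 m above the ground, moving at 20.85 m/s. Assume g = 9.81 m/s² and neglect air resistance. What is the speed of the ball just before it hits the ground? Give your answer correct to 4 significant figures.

Fall time: t = √(2 × 0.8402 / 9.81) = 0.41388 s.
At impact: v_x = 20.85 m/s (unchanged), v_y = g t = 9.81 × 0.41388 = 4.0602 m/s.
Speed = √(v_x² + v_y²) = √(434.72 + 16.485) = 21.24 m/s.

21.24 m/s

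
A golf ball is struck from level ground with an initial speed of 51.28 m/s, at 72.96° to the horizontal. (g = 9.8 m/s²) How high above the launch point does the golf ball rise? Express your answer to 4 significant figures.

Vertical component of launch velocity: v_y = 51.28 sin 72.96° = 49.029 m/s.
At the highest point the vertical velocity is zero, so v_y² = 2 g h_max.
h_max = (49.029)² / (2 × 9.8) = 2403.8 / 19.60 = 122.6 m.

122.6 m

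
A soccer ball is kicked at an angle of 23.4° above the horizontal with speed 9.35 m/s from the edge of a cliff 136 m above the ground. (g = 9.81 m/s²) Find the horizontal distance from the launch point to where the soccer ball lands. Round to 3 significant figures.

Components: v_x = 9.35 cos 23.4° = 8.581 m/s, v_y = 9.35 sin 23.4° = 3.713 m/s.
Vertical: 0 = 136 + 3.713 t − ½(9.81) t² ⇒ 4.905 t² − 3.713 t − 136 = 0.
t = [3.713 + √(13.79 + 2668)] / 9.810 = 5.657 s.
Horizontal: R = v_x · t = 8.581 × 5.657 = 48.5 m.

48.5 m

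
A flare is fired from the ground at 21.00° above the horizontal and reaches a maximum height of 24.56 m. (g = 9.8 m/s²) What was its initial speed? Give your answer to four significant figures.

At maximum height v_y = 0, so (v₀ sin θ)² = 2 g H.
v₀ sin 21.00° = √(2 × 9.8 × 24.56) = 21.940 m/s.
v₀ = 21.940 / sin 21.00° = 21.940 / 0.3584 = 61.22 m/s.

61.22 m/s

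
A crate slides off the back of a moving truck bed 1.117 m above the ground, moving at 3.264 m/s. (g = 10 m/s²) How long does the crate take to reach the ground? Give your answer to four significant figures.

0.4727 s

The horizontal speed doesn't affect the fall. With v_y0 = 0, h = ½ g t².
t = √(2 × 1.117 / 10) = √0.22340 = 0.4727 s.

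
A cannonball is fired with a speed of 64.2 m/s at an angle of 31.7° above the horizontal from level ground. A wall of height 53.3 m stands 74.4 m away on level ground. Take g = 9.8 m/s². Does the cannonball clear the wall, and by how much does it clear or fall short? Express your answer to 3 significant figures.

No — it falls 16.4 m short of clearing the wall.

v_x = 64.2 cos 31.7° = 54.62 m/s; v_y0 = 64.2 sin 31.7° = 33.74 m/s.
Time to reach the wall: t = 74.4 / 54.62 = 1.362 s.
Height at that point: y = 33.74×1.362 − 4.900×1.362² = 36.86 m.
That is 53.3 − 36.86 = 16.4 m below the top of the wall, so the cannonball does not clear it.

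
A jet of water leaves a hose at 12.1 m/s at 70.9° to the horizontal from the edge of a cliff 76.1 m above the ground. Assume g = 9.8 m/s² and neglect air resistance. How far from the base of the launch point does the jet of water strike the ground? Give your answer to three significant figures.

Components: v_x = 12.1 cos 70.9° = 3.959 m/s, v_y = 12.1 sin 70.9° = 11.43 m/s.
Vertical: 0 = 76.1 + 11.43 t − ½(9.8) t² ⇒ 4.900 t² − 11.43 t − 76.1 = 0.
t = [11.43 + √(130.6 + 1492)] / 9.800 = 5.277 s.
Horizontal: R = v_x · t = 3.959 × 5.277 = 20.9 m.

20.9 m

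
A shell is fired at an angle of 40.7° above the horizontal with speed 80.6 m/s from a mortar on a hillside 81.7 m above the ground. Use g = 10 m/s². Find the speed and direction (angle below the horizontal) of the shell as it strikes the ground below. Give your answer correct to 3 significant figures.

v_x = 80.6 cos 40.7° = 61.11 m/s (constant).
|v_y| at impact = √((52.56)² + 2×10×81.7) = 66.31 m/s.
Speed = √(61.11² + 66.31²) = 90.2 m/s; angle = arctan(66.31/61.11) = 47.3° below horizontal.

90.2 m/s at 47.3° below the horizontal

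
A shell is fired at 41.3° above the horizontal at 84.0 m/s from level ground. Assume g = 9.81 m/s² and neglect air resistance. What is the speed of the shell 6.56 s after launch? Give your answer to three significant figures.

63.7 m/s

v_x = 84.0 cos 41.3° = 63.11 m/s (constant).
v_y(t) = 84.0 sin 41.3° − g t = 55.44 − 9.81 × 6.56 = -8.914 m/s.
Speed = √(v_x² + v_y²) = √(3983 + 79.46) = 63.7 m/s.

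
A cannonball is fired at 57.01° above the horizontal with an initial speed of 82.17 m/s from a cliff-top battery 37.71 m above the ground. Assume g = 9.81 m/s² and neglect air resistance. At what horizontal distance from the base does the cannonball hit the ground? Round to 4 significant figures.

652.3 m

Components: v_x = 82.17 cos 57.01° = 44.741 m/s, v_y = 82.17 sin 57.01° = 68.921 m/s.
Vertical: 0 = 37.71 + 68.921 t − ½(9.81) t² ⇒ 4.905 t² − 68.921 t − 37.71 = 0.
t = [68.921 + √(4750.1 + 739.87)] / 9.810 = 14.579 s.
Horizontal: R = v_x · t = 44.741 × 14.579 = 652.3 m.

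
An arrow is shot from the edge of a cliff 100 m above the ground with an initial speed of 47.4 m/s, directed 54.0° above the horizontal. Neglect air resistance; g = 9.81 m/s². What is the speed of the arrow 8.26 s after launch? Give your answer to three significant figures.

v_x = 47.4 cos 54.0° = 27.86 m/s (constant).
v_y(t) = 47.4 sin 54.0° − g t = 38.35 − 9.81 × 8.26 = -42.68 m/s.
Speed = √(v_x² + v_y²) = √(776.2 + 1822) = 51.0 m/s.

51.0 m/s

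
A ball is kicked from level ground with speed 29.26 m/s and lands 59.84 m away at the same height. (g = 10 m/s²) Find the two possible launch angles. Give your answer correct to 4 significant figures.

22.17° and 67.83°

Level-ground range: R = v₀² sin(2θ)/g ⇒ sin 2θ = R g / v₀² = 59.84×10/29.26² = 0.6989.
2θ = arcsin(0.6989) = 44.339° or 180° − 44.339° = 135.661°.
So θ = 22.17° or θ = 67.83°.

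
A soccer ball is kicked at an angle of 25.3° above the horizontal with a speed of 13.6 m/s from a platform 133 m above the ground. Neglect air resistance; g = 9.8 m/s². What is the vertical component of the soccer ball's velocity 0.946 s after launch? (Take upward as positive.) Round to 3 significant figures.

Initial vertical component: v_y0 = 13.6 sin 25.3° = 5.812 m/s.
v_y(t) = v_y0 − g t = 5.812 − 9.8 × 0.946 = -3.46 m/s.

-3.46 m/s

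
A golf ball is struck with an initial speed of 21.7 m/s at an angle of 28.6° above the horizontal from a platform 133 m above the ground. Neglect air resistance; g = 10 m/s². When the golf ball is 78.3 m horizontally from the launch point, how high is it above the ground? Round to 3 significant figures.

91.2 m

v_x = 21.7 cos 28.6° = 19.05 m/s, v_y0 = 21.7 sin 28.6° = 10.39 m/s.
Time to reach x = 78.3 m: t = x / v_x = 78.3 / 19.05 = 4.110 s.
y = 133 + v_y0 t − ½ g t² = 133 + 10.39×4.110 − 5.000×4.110² = 91.2 m.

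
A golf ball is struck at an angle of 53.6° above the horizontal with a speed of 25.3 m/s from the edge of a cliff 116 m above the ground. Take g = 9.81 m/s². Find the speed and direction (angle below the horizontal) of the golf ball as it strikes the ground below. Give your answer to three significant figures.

54.0 m/s at 73.9° below the horizontal

v_x = 25.3 cos 53.6° = 15.01 m/s (constant).
|v_y| at impact = √((20.36)² + 2×9.81×116) = 51.87 m/s.
Speed = √(15.01² + 51.87²) = 54.0 m/s; angle = arctan(51.87/15.01) = 73.9° below horizontal.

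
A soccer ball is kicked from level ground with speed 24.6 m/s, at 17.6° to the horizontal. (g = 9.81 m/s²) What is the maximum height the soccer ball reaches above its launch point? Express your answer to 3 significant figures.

2.82 m

Vertical component of launch velocity: v_y = 24.6 sin 17.6° = 7.438 m/s.
At the highest point the vertical velocity is zero, so v_y² = 2 g h_max.
h_max = (7.438)² / (2 × 9.81) = 55.32 / 19.62 = 2.82 m.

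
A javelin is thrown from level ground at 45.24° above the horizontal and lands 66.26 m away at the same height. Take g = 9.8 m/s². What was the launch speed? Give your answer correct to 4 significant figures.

25.48 m/s

On level ground, R = v₀² sin(2θ) / g, so v₀ = √(R g / sin 2θ).
sin(2 × 45.24°) = 1.0000.
v₀ = √(66.26 × 9.8 / 1.0000) = √649.35 = 25.48 m/s.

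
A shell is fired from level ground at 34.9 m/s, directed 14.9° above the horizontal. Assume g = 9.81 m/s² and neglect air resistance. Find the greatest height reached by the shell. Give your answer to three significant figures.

4.10 m

Vertical component of launch velocity: v_y = 34.9 sin 14.9° = 8.974 m/s.
At the highest point the vertical velocity is zero, so v_y² = 2 g h_max.
h_max = (8.974)² / (2 × 9.81) = 80.53 / 19.62 = 4.10 m.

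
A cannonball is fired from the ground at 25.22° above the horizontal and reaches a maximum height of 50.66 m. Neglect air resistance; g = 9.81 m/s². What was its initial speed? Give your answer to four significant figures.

At maximum height v_y = 0, so (v₀ sin θ)² = 2 g H.
v₀ sin 25.22° = √(2 × 9.81 × 50.66) = 31.527 m/s.
v₀ = 31.527 / sin 25.22° = 31.527 / 0.4261 = 73.99 m/s.

73.99 m/s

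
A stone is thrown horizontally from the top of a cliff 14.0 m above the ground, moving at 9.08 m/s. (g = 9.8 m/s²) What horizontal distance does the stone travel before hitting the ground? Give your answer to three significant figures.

15.3 m

Initial vertical velocity is zero, so the fall time comes from h = ½ g t²: t = √(2 × 14.0 / 9.8) = 1.690 s.
Horizontal motion is uniform at 9.08 m/s, so x = 9.08 × 1.690 = 15.3 m.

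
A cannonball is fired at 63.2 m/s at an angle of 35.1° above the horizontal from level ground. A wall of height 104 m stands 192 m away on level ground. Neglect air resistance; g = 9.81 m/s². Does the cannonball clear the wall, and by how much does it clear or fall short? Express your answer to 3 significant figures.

No — it falls 36.7 m short of clearing the wall.

v_x = 63.2 cos 35.1° = 51.71 m/s; v_y0 = 63.2 sin 35.1° = 36.34 m/s.
Time to reach the wall: t = 192 / 51.71 = 3.713 s.
Height at that point: y = 36.34×3.713 − 4.905×3.713² = 67.31 m.
That is 104 − 67.31 = 36.7 m below the top of the wall, so the cannonball does not clear it.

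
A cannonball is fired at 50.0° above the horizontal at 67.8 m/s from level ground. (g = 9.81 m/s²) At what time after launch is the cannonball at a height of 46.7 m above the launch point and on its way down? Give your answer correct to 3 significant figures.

9.60 s

v_y0 = 67.8 sin 50.0° = 51.94 m/s.
Set y = v_y0 t − ½ g t² = 46.7: 4.905 t² − 51.94 t + 46.7 = 0.
t = [51.94 ± √(2698 − 916.3)] / 9.81 = (51.94 ± 42.21) / 9.81, giving t = 0.992 s or t = 9.60 s.
On the way down corresponds to the larger root: t = 9.60 s.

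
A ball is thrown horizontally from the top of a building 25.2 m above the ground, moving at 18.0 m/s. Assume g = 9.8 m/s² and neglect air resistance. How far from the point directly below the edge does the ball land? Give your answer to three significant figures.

40.8 m

Initial vertical velocity is zero, so the fall time comes from h = ½ g t²: t = √(2 × 25.2 / 9.8) = 2.268 s.
Horizontal motion is uniform at 18.0 m/s, so x = 18.0 × 2.268 = 40.8 m.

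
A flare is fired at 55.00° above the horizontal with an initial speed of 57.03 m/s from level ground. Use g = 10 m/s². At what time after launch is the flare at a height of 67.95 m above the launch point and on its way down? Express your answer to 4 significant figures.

7.541 s

v_y0 = 57.03 sin 55.00° = 46.716 m/s.
Set y = v_y0 t − ½ g t² = 67.95: 5.000 t² − 46.716 t + 67.95 = 0.
t = [46.716 ± √(2182.4 − 1359.0)] / 10 = (46.716 ± 28.695) / 10, giving t = 1.802 s or t = 7.541 s.
On the way down corresponds to the larger root: t = 7.541 s.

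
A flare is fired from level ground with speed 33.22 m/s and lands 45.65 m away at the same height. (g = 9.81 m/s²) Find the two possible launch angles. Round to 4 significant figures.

Level-ground range: R = v₀² sin(2θ)/g ⇒ sin 2θ = R g / v₀² = 45.65×9.81/33.22² = 0.4058.
2θ = arcsin(0.4058) = 23.941° or 180° − 23.941° = 156.059°.
So θ = 11.97° or θ = 78.03°.

11.97° and 78.03°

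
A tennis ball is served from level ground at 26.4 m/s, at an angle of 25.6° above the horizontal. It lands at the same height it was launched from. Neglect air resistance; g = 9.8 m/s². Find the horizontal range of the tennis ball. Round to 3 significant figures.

For level ground, R = v₀² sin(2θ) / g.
sin(2 × 25.6°) = sin 51.20° = 0.7793.
R = (26.4)² × 0.7793 / 9.8 = 55.4 m.

55.4 m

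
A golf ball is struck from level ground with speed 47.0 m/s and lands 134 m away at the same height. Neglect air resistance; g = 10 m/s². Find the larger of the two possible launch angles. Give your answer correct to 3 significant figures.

Level-ground range: R = v₀² sin(2θ)/g ⇒ sin 2θ = R g / v₀² = 134×10/47.0² = 0.6066.
2θ = arcsin(0.6066) = 37.34° or 180° − 37.34° = 142.66°.
So θ = 18.7° or θ = 71.3°.

71.3°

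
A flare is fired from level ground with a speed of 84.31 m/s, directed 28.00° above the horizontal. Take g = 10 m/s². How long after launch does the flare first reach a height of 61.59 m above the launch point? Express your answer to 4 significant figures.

2.128 s

v_y0 = 84.31 sin 28.00° = 39.581 m/s.
Set y = v_y0 t − ½ g t² = 61.59: 5.000 t² − 39.581 t + 61.59 = 0.
t = [39.581 ± √(1566.7 − 1231.8)] / 10 = (39.581 ± 18.300) / 10, giving t = 2.128 s or t = 5.788 s.
The flare is on the way up at the first time, so t = 2.128 s.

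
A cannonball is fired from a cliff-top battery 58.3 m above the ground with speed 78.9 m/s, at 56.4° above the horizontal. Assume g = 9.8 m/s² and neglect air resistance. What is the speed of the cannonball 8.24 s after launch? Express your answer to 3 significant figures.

v_x = 78.9 cos 56.4° = 43.66 m/s (constant).
v_y(t) = 78.9 sin 56.4° − g t = 65.72 − 9.8 × 8.24 = -15.03 m/s.
Speed = √(v_x² + v_y²) = √(1906 + 225.9) = 46.2 m/s.

46.2 m/s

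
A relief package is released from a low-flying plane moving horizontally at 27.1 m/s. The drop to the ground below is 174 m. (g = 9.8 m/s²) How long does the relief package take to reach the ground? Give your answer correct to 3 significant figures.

5.96 s

The horizontal speed doesn't affect the fall. With v_y0 = 0, h = ½ g t².
t = √(2 × 174 / 9.8) = √35.51 = 5.96 s.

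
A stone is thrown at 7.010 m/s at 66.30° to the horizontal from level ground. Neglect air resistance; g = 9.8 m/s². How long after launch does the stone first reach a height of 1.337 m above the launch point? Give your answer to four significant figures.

v_y0 = 7.010 sin 66.30° = 6.4188 m/s.
Set y = v_y0 t − ½ g t² = 1.337: 4.900 t² − 6.4188 t + 1.337 = 0.
t = [6.4188 ± √(41.201 − 26.205)] / 9.8 = (6.4188 ± 3.8725) / 9.8, giving t = 0.2598 s or t = 1.050 s.
The stone is on the way up at the first time, so t = 0.2598 s.

0.2598 s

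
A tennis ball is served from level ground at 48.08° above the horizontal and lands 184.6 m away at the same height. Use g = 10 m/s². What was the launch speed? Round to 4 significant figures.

43.09 m/s

On level ground, R = v₀² sin(2θ) / g, so v₀ = √(R g / sin 2θ).
sin(2 × 48.08°) = 0.9942.
v₀ = √(184.6 × 10 / 0.9942) = √1856.8 = 43.09 m/s.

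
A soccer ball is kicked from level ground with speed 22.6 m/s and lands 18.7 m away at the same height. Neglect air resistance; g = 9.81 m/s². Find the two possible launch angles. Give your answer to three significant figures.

10.5° and 79.5°

Level-ground range: R = v₀² sin(2θ)/g ⇒ sin 2θ = R g / v₀² = 18.7×9.81/22.6² = 0.3592.
2θ = arcsin(0.3592) = 21.05° or 180° − 21.05° = 158.95°.
So θ = 10.5° or θ = 79.5°.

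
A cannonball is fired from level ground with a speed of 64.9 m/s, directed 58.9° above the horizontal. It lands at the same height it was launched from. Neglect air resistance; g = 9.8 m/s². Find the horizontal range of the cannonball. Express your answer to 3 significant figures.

380 m

Components: v_x = 64.9 cos 58.9° = 33.52 m/s, v_y = 64.9 sin 58.9° = 55.57 m/s.
Time of flight (same landing height): t = 2 v_y / g = 2 × 55.57 / 9.8 = 11.34 s.
Range: R = v_x · t = 33.52 × 11.34 = 380 m.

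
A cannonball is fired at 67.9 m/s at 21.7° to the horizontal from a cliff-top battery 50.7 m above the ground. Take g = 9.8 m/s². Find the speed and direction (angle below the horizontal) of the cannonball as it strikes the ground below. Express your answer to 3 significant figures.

v_x = 67.9 cos 21.7° = 63.09 m/s (constant).
|v_y| at impact = √((25.11)² + 2×9.8×50.7) = 40.30 m/s.
Speed = √(63.09² + 40.30²) = 74.9 m/s; angle = arctan(40.30/63.09) = 32.6° below horizontal.

74.9 m/s at 32.6° below the horizontal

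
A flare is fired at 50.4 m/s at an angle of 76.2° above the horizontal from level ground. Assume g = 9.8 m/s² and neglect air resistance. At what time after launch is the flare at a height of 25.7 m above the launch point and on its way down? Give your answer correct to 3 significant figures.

9.43 s

v_y0 = 50.4 sin 76.2° = 48.95 m/s.
Set y = v_y0 t − ½ g t² = 25.7: 4.900 t² − 48.95 t + 25.7 = 0.
t = [48.95 ± √(2396 − 503.7)] / 9.8 = (48.95 ± 43.50) / 9.8, giving t = 0.556 s or t = 9.43 s.
On the way down corresponds to the larger root: t = 9.43 s.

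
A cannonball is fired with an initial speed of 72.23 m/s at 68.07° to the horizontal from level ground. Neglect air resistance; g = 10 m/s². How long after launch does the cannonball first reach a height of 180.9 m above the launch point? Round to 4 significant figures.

3.748 s

v_y0 = 72.23 sin 68.07° = 67.003 m/s.
Set y = v_y0 t − ½ g t² = 180.9: 5.000 t² − 67.003 t + 180.9 = 0.
t = [67.003 ± √(4489.4 − 3618.0)] / 10 = (67.003 ± 29.519) / 10, giving t = 3.748 s or t = 9.652 s.
The cannonball is on the way up at the first time, so t = 3.748 s.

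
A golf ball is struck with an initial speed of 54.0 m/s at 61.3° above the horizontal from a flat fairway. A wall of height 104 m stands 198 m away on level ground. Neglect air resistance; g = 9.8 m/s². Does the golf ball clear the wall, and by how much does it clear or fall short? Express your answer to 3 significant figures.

No — it falls 28.0 m short of clearing the wall.

v_x = 54.0 cos 61.3° = 25.93 m/s; v_y0 = 54.0 sin 61.3° = 47.37 m/s.
Time to reach the wall: t = 198 / 25.93 = 7.636 s.
Height at that point: y = 47.37×7.636 − 4.900×7.636² = 76.01 m.
That is 104 − 76.01 = 28.0 m below the top of the wall, so the golf ball does not clear it.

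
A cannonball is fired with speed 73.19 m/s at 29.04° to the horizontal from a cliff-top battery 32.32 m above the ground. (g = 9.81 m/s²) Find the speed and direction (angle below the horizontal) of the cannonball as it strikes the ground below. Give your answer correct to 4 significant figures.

v_x = 73.19 cos 29.04° = 63.989 m/s (constant).
|v_y| at impact = √((35.528)² + 2×9.81×32.32) = 43.547 m/s.
Speed = √(63.989² + 43.547²) = 77.40 m/s; angle = arctan(43.547/63.989) = 34.24° below horizontal.

77.40 m/s at 34.24° below the horizontal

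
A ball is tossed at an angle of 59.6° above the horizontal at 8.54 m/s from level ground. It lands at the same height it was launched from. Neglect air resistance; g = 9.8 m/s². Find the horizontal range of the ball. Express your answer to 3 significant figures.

For level ground, R = v₀² sin(2θ) / g.
sin(2 × 59.6°) = sin 119.2° = 0.8729.
R = (8.54)² × 0.8729 / 9.8 = 6.50 m.

6.50 m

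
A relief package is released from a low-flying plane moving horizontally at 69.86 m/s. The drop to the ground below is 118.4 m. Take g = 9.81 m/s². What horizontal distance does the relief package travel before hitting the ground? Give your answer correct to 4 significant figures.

343.2 m

Initial vertical velocity is zero, so the fall time comes from h = ½ g t²: t = √(2 × 118.4 / 9.81) = 4.9131 s.
Horizontal motion is uniform at 69.86 m/s, so x = 69.86 × 4.9131 = 343.2 m.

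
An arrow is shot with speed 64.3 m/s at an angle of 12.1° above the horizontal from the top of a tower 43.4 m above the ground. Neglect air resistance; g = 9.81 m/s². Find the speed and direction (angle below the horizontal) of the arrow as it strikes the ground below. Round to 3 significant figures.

v_x = 64.3 cos 12.1° = 62.87 m/s (constant).
|v_y| at impact = √((13.48)² + 2×9.81×43.4) = 32.14 m/s.
Speed = √(62.87² + 32.14²) = 70.6 m/s; angle = arctan(32.14/62.87) = 27.1° below horizontal.

70.6 m/s at 27.1° below the horizontal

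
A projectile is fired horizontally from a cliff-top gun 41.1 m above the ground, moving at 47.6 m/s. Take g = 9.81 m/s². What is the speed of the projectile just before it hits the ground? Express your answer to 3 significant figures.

55.4 m/s

Fall time: t = √(2 × 41.1 / 9.81) = 2.895 s.
At impact: v_x = 47.6 m/s (unchanged), v_y = g t = 9.81 × 2.895 = 28.40 m/s.
Speed = √(v_x² + v_y²) = √(2266 + 806.6) = 55.4 m/s.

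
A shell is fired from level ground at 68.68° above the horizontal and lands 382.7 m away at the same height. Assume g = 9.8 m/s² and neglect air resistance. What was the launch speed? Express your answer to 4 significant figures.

On level ground, R = v₀² sin(2θ) / g, so v₀ = √(R g / sin 2θ).
sin(2 × 68.68°) = 0.6774.
v₀ = √(382.7 × 9.8 / 0.6774) = √5536.6 = 74.41 m/s.

74.41 m/s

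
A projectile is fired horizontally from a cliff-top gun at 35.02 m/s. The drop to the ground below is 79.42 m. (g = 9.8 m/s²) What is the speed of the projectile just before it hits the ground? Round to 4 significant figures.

Fall time: t = √(2 × 79.42 / 9.8) = 4.0259 s.
At impact: v_x = 35.02 m/s (unchanged), v_y = g t = 9.8 × 4.0259 = 39.454 m/s.
Speed = √(v_x² + v_y²) = √(1226.4 + 1556.6) = 52.75 m/s.

52.75 m/s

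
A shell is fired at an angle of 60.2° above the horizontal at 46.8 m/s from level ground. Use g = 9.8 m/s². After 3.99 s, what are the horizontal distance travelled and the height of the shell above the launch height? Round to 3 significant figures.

x = 92.8 m, y = 84.0 m

v_x = 46.8 cos 60.2° = 23.26 m/s; v_y0 = 46.8 sin 60.2° = 40.61 m/s.
x = v_x t = 23.26 × 3.99 = 92.8 m.
y = v_y0 t − ½ g t² = 40.61×3.99 − 4.900×3.99² = 84.0 m.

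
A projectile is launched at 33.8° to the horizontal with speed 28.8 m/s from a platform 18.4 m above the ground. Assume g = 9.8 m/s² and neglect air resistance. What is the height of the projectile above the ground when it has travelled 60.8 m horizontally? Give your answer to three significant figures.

27.5 m

v_x = 28.8 cos 33.8° = 23.93 m/s, v_y0 = 28.8 sin 33.8° = 16.02 m/s.
Time to reach x = 60.8 m: t = x / v_x = 60.8 / 23.93 = 2.541 s.
y = 18.4 + v_y0 t − ½ g t² = 18.4 + 16.02×2.541 − 4.900×2.541² = 27.5 m.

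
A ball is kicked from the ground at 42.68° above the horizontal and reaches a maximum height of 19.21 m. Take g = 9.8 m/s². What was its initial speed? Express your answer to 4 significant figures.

28.62 m/s

At maximum height v_y = 0, so (v₀ sin θ)² = 2 g H.
v₀ sin 42.68° = √(2 × 9.8 × 19.21) = 19.404 m/s.
v₀ = 19.404 / sin 42.68° = 19.404 / 0.6779 = 28.62 m/s.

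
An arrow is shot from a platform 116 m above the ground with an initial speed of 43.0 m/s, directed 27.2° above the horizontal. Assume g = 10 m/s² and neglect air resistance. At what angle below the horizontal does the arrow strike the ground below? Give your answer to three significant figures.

53.7°

v_x = 43.0 cos 27.2° = 38.24 m/s.
At impact |v_y| = √(v_y0² + 2 g h) = √(19.66² + 2×10×116) = 52.02 m/s.
Angle below horizontal = arctan(|v_y| / v_x) = arctan(52.02 / 38.24) = 53.7°.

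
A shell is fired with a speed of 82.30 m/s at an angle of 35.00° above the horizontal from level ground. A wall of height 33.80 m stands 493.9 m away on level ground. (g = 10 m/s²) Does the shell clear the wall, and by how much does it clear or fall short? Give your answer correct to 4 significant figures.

Yes — it clears the wall by 43.67 m.

v_x = 82.30 cos 35.00° = 67.416 m/s; v_y0 = 82.30 sin 35.00° = 47.205 m/s.
Time to reach the wall: t = 493.9 / 67.416 = 7.3262 s.
Height at that point: y = 47.205×7.3262 − 5.000×7.3262² = 77.467 m.
That is 77.467 − 33.80 = 43.67 m above the top of the wall, so the shell clears it.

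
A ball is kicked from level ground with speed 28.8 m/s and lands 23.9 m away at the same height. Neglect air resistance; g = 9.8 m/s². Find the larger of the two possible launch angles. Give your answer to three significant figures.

Level-ground range: R = v₀² sin(2θ)/g ⇒ sin 2θ = R g / v₀² = 23.9×9.8/28.8² = 0.2824.
2θ = arcsin(0.2824) = 16.40° or 180° − 16.40° = 163.60°.
So θ = 8.20° or θ = 81.8°.

81.8°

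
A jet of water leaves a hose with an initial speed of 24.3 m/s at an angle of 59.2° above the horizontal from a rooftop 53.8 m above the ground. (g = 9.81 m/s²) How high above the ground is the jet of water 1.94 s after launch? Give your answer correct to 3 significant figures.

v_y0 = 24.3 sin 59.2° = 20.87 m/s.
y(t) = 53.8 + v_y0 t − ½ g t² = 53.8 + 20.87×1.94 − ½×9.81×1.94² = 75.8 m.

75.8 m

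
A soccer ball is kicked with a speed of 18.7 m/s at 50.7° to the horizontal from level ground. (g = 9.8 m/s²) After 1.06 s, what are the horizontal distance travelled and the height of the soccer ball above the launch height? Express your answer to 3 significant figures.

x = 12.6 m, y = 9.83 m

v_x = 18.7 cos 50.7° = 11.84 m/s; v_y0 = 18.7 sin 50.7° = 14.47 m/s.
x = v_x t = 11.84 × 1.06 = 12.6 m.
y = v_y0 t − ½ g t² = 14.47×1.06 − 4.900×1.06² = 9.83 m.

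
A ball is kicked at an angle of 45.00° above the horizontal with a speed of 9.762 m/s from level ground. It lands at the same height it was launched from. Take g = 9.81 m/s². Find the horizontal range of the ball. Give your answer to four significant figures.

9.714 m

For level ground, R = v₀² sin(2θ) / g.
sin(2 × 45.00°) = sin 90.000° = 1.000.
R = (9.762)² × 1.000 / 9.81 = 9.714 m.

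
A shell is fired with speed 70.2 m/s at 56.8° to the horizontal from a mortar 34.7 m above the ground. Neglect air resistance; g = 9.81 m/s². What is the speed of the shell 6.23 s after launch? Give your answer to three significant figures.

v_x = 70.2 cos 56.8° = 38.44 m/s (constant).
v_y(t) = 70.2 sin 56.8° − g t = 58.74 − 9.81 × 6.23 = -2.376 m/s.
Speed = √(v_x² + v_y²) = √(1478 + 5.645) = 38.5 m/s.

38.5 m/s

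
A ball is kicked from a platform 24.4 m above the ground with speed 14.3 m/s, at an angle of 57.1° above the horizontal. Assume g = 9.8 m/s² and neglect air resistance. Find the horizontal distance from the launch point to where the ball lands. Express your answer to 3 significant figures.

Components: v_x = 14.3 cos 57.1° = 7.767 m/s, v_y = 14.3 sin 57.1° = 12.01 m/s.
Vertical: 0 = 24.4 + 12.01 t − ½(9.8) t² ⇒ 4.900 t² − 12.01 t − 24.4 = 0.
t = [12.01 + √(144.2 + 478.2)] / 9.800 = 3.771 s.
Horizontal: R = v_x · t = 7.767 × 3.771 = 29.3 m.

29.3 m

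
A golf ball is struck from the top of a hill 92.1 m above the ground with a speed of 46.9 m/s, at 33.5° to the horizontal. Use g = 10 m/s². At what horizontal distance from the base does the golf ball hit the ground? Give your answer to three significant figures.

Components: v_x = 46.9 cos 33.5° = 39.11 m/s, v_y = 46.9 sin 33.5° = 25.89 m/s.
Vertical: 0 = 92.1 + 25.89 t − ½(10) t² ⇒ 5.000 t² − 25.89 t − 92.1 = 0.
t = [25.89 + √(670.3 + 1842)] / 10.00 = 7.601 s.
Horizontal: R = v_x · t = 39.11 × 7.601 = 297 m.

297 m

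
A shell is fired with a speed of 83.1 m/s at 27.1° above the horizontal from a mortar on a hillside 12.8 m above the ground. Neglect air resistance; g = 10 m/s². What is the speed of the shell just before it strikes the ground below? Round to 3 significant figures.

v_x = 83.1 cos 27.1° = 73.98 m/s is unchanged throughout.
For the vertical component, v_y² = v_y0² + 2 g h = (37.86)² + 2×10×12.8 = 1689, so |v_y| = 41.10 m/s.
Impact speed = √(v_x² + v_y²) = √(5473 + 1689) = 84.6 m/s.

84.6 m/s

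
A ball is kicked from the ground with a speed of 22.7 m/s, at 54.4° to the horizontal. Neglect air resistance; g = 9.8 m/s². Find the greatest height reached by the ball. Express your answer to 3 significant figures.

17.4 m

Vertical component of launch velocity: v_y = 22.7 sin 54.4° = 18.46 m/s.
At the highest point the vertical velocity is zero, so v_y² = 2 g h_max.
h_max = (18.46)² / (2 × 9.8) = 340.8 / 19.60 = 17.4 m.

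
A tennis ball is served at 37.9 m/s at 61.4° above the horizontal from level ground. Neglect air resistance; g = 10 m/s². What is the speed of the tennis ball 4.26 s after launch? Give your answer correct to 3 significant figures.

20.4 m/s

v_x = 37.9 cos 61.4° = 18.14 m/s (constant).
v_y(t) = 37.9 sin 61.4° − g t = 33.28 − 10 × 4.26 = -9.320 m/s.
Speed = √(v_x² + v_y²) = √(329.1 + 86.86) = 20.4 m/s.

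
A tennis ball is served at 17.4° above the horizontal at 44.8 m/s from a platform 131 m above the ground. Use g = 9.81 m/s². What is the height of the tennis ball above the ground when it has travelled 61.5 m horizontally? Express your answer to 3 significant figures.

v_x = 44.8 cos 17.4° = 42.75 m/s, v_y0 = 44.8 sin 17.4° = 13.40 m/s.
Time to reach x = 61.5 m: t = x / v_x = 61.5 / 42.75 = 1.439 s.
y = 131 + v_y0 t − ½ g t² = 131 + 13.40×1.439 − 4.905×1.439² = 140 m.

140 m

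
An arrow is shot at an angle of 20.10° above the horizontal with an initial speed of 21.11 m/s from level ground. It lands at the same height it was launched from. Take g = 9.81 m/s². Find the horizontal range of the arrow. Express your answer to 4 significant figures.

Components: v_x = 21.11 cos 20.10° = 19.824 m/s, v_y = 21.11 sin 20.10° = 7.2547 m/s.
Time of flight (same landing height): t = 2 v_y / g = 2 × 7.2547 / 9.81 = 1.4790 s.
Range: R = v_x · t = 19.824 × 1.4790 = 29.32 m.

29.32 m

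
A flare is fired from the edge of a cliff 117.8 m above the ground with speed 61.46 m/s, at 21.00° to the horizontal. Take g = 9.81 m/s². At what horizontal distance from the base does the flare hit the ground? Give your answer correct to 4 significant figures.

438.1 m

Components: v_x = 61.46 cos 21.00° = 57.378 m/s, v_y = 61.46 sin 21.00° = 22.025 m/s.
Vertical: 0 = 117.8 + 22.025 t − ½(9.81) t² ⇒ 4.905 t² − 22.025 t − 117.8 = 0.
t = [22.025 + √(485.10 + 2311.2)] / 9.810 = 7.6356 s.
Horizontal: R = v_x · t = 57.378 × 7.6356 = 438.1 m.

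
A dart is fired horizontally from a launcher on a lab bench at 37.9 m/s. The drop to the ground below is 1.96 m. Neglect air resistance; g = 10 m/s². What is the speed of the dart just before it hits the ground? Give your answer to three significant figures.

38.4 m/s

Fall time: t = √(2 × 1.96 / 10) = 0.6261 s.
At impact: v_x = 37.9 m/s (unchanged), v_y = g t = 10 × 0.6261 = 6.261 m/s.
Speed = √(v_x² + v_y²) = √(1436 + 39.20) = 38.4 m/s.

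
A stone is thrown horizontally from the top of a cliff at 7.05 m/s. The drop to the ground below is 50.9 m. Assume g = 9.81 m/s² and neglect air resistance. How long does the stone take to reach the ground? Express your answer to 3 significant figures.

3.22 s

The horizontal speed doesn't affect the fall. With v_y0 = 0, h = ½ g t².
t = √(2 × 50.9 / 9.81) = √10.38 = 3.22 s.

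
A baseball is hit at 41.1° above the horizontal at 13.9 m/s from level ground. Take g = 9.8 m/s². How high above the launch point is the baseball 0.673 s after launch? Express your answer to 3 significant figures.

v_y0 = 13.9 sin 41.1° = 9.138 m/s.
y(t) = v_y0 t − ½ g t² = 9.138×0.673 − 4.900×0.673² = 3.93 m.

3.93 m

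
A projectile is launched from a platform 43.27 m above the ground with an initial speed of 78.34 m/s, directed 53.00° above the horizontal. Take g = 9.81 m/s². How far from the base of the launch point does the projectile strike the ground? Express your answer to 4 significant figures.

632.4 m

Components: v_x = 78.34 cos 53.00° = 47.146 m/s, v_y = 78.34 sin 53.00° = 62.565 m/s.
Vertical: 0 = 43.27 + 62.565 t − ½(9.81) t² ⇒ 4.905 t² − 62.565 t − 43.27 = 0.
t = [62.565 + √(3914.4 + 848.96)] / 9.810 = 13.413 s.
Horizontal: R = v_x · t = 47.146 × 13.413 = 632.4 m.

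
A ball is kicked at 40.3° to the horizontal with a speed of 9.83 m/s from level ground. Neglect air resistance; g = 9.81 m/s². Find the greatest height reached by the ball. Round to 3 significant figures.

Vertical component of launch velocity: v_y = 9.83 sin 40.3° = 6.358 m/s.
At the highest point the vertical velocity is zero, so v_y² = 2 g h_max.
h_max = (6.358)² / (2 × 9.81) = 40.42 / 19.62 = 2.06 m.

2.06 m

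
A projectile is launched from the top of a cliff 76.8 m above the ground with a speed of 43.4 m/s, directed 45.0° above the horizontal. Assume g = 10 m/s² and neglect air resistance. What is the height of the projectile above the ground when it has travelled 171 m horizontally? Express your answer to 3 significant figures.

92.6 m

v_x = 43.4 cos 45.0° = 30.69 m/s, v_y0 = 43.4 sin 45.0° = 30.69 m/s.
Time to reach x = 171 m: t = x / v_x = 171 / 30.69 = 5.572 s.
y = 76.8 + v_y0 t − ½ g t² = 76.8 + 30.69×5.572 − 5.000×5.572² = 92.6 m.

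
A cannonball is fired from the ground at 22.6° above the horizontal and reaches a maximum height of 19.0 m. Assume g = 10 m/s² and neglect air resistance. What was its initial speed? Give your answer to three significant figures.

At maximum height v_y = 0, so (v₀ sin θ)² = 2 g H.
v₀ sin 22.6° = √(2 × 10 × 19.0) = 19.49 m/s.
v₀ = 19.49 / sin 22.6° = 19.49 / 0.3843 = 50.7 m/s.

50.7 m/s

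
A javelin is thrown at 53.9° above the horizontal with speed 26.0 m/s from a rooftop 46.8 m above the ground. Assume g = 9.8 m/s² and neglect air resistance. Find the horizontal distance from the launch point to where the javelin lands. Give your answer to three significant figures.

90.5 m

Components: v_x = 26.0 cos 53.9° = 15.32 m/s, v_y = 26.0 sin 53.9° = 21.01 m/s.
Vertical: 0 = 46.8 + 21.01 t − ½(9.8) t² ⇒ 4.900 t² − 21.01 t − 46.8 = 0.
t = [21.01 + √(441.4 + 917.3)] / 9.800 = 5.905 s.
Horizontal: R = v_x · t = 15.32 × 5.905 = 90.5 m.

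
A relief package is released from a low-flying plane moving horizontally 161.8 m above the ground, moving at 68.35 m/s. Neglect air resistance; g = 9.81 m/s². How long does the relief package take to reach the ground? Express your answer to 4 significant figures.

The horizontal speed doesn't affect the fall. With v_y0 = 0, h = ½ g t².
t = √(2 × 161.8 / 9.81) = √32.987 = 5.743 s.

5.743 s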